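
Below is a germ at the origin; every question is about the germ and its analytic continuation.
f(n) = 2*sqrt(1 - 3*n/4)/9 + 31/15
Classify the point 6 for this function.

There is no denominator, hence no pole anywhere.
Branch term sqrt(1 - n/(4/3)): argument at 6 is -7/2, nonzero, so 6 is not its branch point (a point on a principal cut is still regular for the continued germ).
So the germ continues analytically to 6.

The point is a regular point.


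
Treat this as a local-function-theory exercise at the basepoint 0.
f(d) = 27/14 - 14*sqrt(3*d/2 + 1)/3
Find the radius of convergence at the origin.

The radius of convergence is 2/3.

Branch term (-14/3)*sqrt(1 - d/(-2/3)): its argument vanishes at d = -2/3, a square-root branch point, modulus 2/3.
The radius of convergence is the smallest modulus among the singular points: 2/3.


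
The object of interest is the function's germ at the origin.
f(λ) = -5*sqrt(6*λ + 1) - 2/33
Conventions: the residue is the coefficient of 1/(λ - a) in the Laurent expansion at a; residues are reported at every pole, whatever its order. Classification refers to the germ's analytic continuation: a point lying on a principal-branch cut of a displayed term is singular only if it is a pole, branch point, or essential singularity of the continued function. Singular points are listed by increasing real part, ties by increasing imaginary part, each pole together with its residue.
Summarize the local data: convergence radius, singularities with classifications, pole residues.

Branch term (-5)*sqrt(1 - λ/(-1/6)): its argument vanishes at λ = -1/6, a square-root branch point, modulus 1/6.
The radius of convergence is the smallest modulus among the singular points: 1/6.

Radius of convergence at 0: 1/6.
At -1/6: an algebraic (square-root) branch point.


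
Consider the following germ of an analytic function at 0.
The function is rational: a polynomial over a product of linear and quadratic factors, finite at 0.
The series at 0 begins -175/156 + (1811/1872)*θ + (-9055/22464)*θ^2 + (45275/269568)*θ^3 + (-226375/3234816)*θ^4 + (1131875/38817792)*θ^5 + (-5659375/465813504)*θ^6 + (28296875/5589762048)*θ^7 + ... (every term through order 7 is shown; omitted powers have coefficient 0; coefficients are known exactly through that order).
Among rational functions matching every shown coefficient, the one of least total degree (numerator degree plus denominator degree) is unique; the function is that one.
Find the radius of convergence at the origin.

No rational of total degree below 2 reproduces all 8 coefficients; solving the [1/1] Pade equations on them gives f(θ) = (6*θ/5 - 35/13)/(θ + 12/5), whose expansion matches every shown term.
Denominator factor (θ + 12/5): pole of order 1 at -12/5, modulus 12/5.
The radius of convergence is the smallest modulus among the singular points: 12/5.

The radius of convergence is 12/5.


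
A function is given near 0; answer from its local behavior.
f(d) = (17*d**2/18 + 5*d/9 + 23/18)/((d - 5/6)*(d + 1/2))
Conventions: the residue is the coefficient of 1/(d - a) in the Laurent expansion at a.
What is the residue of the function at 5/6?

The residue is 1553/864.

At the order-1 pole 5/6 set g(d) = (d - (5/6))*f(d) = (17*d**2/18 + 5*d/9 + 23/18)/(d + 1/2).
Simple pole: residue = g(a) at a = 5/6, which is 1553/864.


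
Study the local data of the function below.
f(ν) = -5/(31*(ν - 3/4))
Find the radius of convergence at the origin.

Denominator factor (ν - 3/4): pole of order 1 at 3/4, modulus 3/4.
The radius of convergence is the smallest modulus among the singular points: 3/4.

The radius of convergence is 3/4.


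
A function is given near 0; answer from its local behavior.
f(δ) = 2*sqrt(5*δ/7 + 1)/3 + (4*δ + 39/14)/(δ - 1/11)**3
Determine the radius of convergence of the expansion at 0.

The radius of convergence is 1/11.

Denominator factor (δ - 1/11)^3: pole of order 3 at 1/11, modulus 1/11.
Branch term (2/3)*sqrt(1 - δ/(-7/5)): its argument vanishes at δ = -7/5, a square-root branch point, modulus 7/5.
The radius of convergence is the smallest modulus among the singular points: 1/11.


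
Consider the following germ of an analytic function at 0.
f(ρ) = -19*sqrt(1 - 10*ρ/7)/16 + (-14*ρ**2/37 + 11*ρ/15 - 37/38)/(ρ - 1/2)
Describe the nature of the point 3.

The point is a regular point.

Denominator factors: ρ - 1/2 = 5/2 at ρ = 3 — none vanishes.
Branch term sqrt(1 - ρ/(7/10)): argument at 3 is -23/7, nonzero, so 3 is not its branch point (a point on a principal cut is still regular for the continued germ).
So the germ continues analytically to 3.


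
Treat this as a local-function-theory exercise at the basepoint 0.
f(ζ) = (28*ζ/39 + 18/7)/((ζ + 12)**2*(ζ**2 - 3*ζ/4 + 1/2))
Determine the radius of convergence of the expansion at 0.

The radius of convergence is (1/2)*sqrt(2).

Denominator factor (ζ + 12)^2: pole of order 2 at -12, modulus 12.
Denominator factor (ζ**2 - 3*ζ/4 + 1/2): discriminant -23/16, complex-conjugate roots (3/8) + ((1/8)*sqrt(23))*i and (3/8) - ((1/8)*sqrt(23))*i; poles of order 1, moduli (1/2)*sqrt(2) and (1/2)*sqrt(2).
The radius of convergence is the smallest modulus among the singular points: (1/2)*sqrt(2).


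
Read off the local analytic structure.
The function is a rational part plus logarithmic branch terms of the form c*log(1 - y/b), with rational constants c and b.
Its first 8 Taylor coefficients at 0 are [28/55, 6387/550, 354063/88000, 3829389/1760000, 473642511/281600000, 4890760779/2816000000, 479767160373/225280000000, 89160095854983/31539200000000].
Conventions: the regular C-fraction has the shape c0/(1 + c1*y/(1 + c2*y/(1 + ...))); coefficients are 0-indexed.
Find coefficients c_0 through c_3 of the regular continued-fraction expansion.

Taylor coefficients (read off): a_0 = 28/55, a_1 = 6387/550, a_2 = 354063/88000, a_3 = 3829389/1760000.
c0 = a_0 = 28/55. Peel one level at a time: if S = 1 + c*y/S' with S'(0) = 1, then c is the y-coefficient of S and S' = c*y/(S - 1).
S_1 = c0/f = 1 + (-6387/280)*y + (32139327/62720)*y^2 + ...; c1 = -6387/280.
S_2 = c1*y/(S_1 - 1) = 1 + (10713109/476896)*y + (-312470455/4641424384)*y^2 + ...; c2 = 10713109/476896.
S_3 = c2*y/(S_2 - 1) = 1 + (198844835/66351153632)*y + ...; c3 = 198844835/66351153632.

The regular C-fraction coefficients are [28/55, -6387/280, 10713109/476896, 198844835/66351153632].


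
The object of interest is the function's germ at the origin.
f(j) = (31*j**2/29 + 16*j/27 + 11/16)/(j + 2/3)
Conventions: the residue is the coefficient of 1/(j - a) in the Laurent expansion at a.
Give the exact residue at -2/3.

At the order-1 pole -2/3 set g(j) = (j - (-2/3))*f(j) = 31*j**2/29 + 16*j/27 + 11/16.
Simple pole: residue = g(a) at a = -2/3, which is 28847/37584.

The residue is 28847/37584.


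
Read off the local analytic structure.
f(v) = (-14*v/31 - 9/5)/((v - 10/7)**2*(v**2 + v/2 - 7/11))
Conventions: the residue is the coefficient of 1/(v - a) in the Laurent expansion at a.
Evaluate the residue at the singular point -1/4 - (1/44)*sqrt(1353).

The factor v**2 + v/2 - 7/11 splits as (v - a)(v - a') with a = -1/4 - (1/44)*sqrt(1353), a' = -1/4 + (1/44)*sqrt(1353). At the order-1 pole a set g(v) = (v - a)*f(v) = [(-14*v/31 - 9/5)/(v - 10/7)**2] / (v - a').
Simple pole: residue = g(a) at a = -1/4 - (1/44)*sqrt(1353), which is -653117619/808581680 + (2518907083/99455546640)*sqrt(1353).

The residue is -653117619/808581680 + (2518907083/99455546640)*sqrt(1353).


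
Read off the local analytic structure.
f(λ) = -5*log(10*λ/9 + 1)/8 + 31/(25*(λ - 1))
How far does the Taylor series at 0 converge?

Denominator factor (λ - 1): pole of order 1 at 1, modulus 1.
Branch term (-5/8)*log(1 - λ/(-9/10)): its argument vanishes at λ = -9/10, a logarithmic branch point, modulus 9/10.
The radius of convergence is the smallest modulus among the singular points: 9/10.

The radius of convergence is 9/10.


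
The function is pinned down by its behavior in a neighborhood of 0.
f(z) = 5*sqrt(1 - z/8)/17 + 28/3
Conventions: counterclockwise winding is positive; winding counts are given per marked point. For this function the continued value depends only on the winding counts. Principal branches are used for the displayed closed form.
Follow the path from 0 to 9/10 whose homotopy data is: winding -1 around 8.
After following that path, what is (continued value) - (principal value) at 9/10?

The rational part is single-valued and drops out of the difference; each branch term changes only by its own monodromy.
(5/17)*sqrt(1 - z/(8)): winding -1 is odd, the square root flips sign, contributing -2*(5/17)*sqrt(1 - (9/10)/(8)) = -2*(5/17)*sqrt(71/80) = -(1/34)*sqrt(355).
Summing the contributions at z = 9/10 gives -(1/34)*sqrt(355).

Continued minus principal equals -(1/34)*sqrt(355).


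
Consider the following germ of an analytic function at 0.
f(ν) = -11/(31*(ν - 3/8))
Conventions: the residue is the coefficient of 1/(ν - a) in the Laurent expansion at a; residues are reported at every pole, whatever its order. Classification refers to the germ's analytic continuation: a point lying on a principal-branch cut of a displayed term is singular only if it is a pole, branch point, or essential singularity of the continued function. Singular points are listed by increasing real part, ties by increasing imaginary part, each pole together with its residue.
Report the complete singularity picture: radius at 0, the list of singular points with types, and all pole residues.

Radius of convergence at 0: 3/8.
At 3/8: a pole of order 1; residue -11/31.

Denominator factor (ν - 3/8): pole of order 1 at 3/8, modulus 3/8.
The radius of convergence is the smallest modulus among the singular points: 3/8.
At the order-1 pole 3/8 set g(ν) = (ν - (3/8))*f(ν) = -11/31.
Simple pole: residue = g(a) at a = 3/8, which is -11/31.


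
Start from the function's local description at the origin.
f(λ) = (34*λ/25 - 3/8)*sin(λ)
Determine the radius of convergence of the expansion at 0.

The factor sin(λ) is entire and contributes no finite singular point.
The polynomial part has no poles.
No finite singular points: the Taylor series at 0 converges everywhere.

The radius of convergence is infinite.


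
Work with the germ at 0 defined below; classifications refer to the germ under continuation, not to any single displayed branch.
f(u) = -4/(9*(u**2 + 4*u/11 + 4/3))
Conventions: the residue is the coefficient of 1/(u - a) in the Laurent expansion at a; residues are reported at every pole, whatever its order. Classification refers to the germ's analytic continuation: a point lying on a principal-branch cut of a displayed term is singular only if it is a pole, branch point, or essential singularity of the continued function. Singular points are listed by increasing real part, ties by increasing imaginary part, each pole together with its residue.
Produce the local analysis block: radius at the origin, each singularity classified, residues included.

Radius of convergence at 0: (2/3)*sqrt(3).
At (-2/11) - ((2/33)*sqrt(354))*i: a pole of order 1; residue -((11/1062)*sqrt(354))*i.
At (-2/11) + ((2/33)*sqrt(354))*i: a pole of order 1; residue ((11/1062)*sqrt(354))*i.

Denominator factor (u**2 + 4*u/11 + 4/3): discriminant -1888/363, complex-conjugate roots (-2/11) + ((2/33)*sqrt(354))*i and (-2/11) - ((2/33)*sqrt(354))*i; poles of order 1, moduli (2/3)*sqrt(3) and (2/3)*sqrt(3).
The radius of convergence is the smallest modulus among the singular points: (2/3)*sqrt(3).
The factor u**2 + 4*u/11 + 4/3 splits as (u - a)(u - a') with a = (-2/11) - ((2/33)*sqrt(354))*i, a' = (-2/11) + ((2/33)*sqrt(354))*i. At the order-1 pole a set g(u) = (u - a)*f(u) = [-4/9] / (u - a').
Simple pole: residue = g(a) at a = (-2/11) - ((2/33)*sqrt(354))*i, which is -((11/1062)*sqrt(354))*i.
The factor u**2 + 4*u/11 + 4/3 splits as (u - a)(u - a') with a = (-2/11) + ((2/33)*sqrt(354))*i, a' = (-2/11) - ((2/33)*sqrt(354))*i. At the order-1 pole a set g(u) = (u - a)*f(u) = [-4/9] / (u - a').
Simple pole: residue = g(a) at a = (-2/11) + ((2/33)*sqrt(354))*i, which is ((11/1062)*sqrt(354))*i.
List the singular points by increasing real part (a conjugate pair: the negative imaginary part first).


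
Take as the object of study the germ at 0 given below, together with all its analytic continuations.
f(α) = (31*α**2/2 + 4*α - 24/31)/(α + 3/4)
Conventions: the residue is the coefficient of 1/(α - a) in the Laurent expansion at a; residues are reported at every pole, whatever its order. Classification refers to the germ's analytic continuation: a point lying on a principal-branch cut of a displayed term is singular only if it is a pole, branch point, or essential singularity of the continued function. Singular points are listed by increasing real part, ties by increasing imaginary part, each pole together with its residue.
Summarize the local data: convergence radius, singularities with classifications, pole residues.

Denominator factor (α + 3/4): pole of order 1 at -3/4, modulus 3/4.
The radius of convergence is the smallest modulus among the singular points: 3/4.
At the order-1 pole -3/4 set g(α) = (α - (-3/4))*f(α) = 31*α**2/2 + 4*α - 24/31.
Simple pole: residue = g(a) at a = -3/4, which is 4905/992.

Radius of convergence at 0: 3/4.
At -3/4: a pole of order 1; residue 4905/992.


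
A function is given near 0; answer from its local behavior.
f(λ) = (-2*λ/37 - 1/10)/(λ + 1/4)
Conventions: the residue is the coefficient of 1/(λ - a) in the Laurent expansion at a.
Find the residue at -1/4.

The residue is -16/185.

At the order-1 pole -1/4 set g(λ) = (λ - (-1/4))*f(λ) = -2*λ/37 - 1/10.
Simple pole: residue = g(a) at a = -1/4, which is -16/185.


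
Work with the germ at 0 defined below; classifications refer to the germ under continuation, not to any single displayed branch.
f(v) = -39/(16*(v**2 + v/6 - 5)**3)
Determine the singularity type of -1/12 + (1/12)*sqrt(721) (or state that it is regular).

The denominator factor v**2 + v/6 - 5 vanishes at -1/12 + (1/12)*sqrt(721) and appears to the power 3; the numerator there equals -39/16, nonzero, and no other factor vanishes.
Hence a pole whose order is the multiplicity, 3.

The point is a pole of order 3.


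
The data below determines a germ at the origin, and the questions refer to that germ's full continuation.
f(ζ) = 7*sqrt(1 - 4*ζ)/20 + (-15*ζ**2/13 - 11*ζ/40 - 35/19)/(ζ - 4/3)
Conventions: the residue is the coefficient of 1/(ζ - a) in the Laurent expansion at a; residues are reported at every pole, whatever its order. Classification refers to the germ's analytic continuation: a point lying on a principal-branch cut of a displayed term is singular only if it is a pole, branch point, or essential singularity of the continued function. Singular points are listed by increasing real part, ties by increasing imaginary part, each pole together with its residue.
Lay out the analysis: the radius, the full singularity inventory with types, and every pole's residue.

Denominator factor (ζ - 4/3): pole of order 1 at 4/3, modulus 4/3.
Branch term (7/20)*sqrt(1 - ζ/(1/4)): its argument vanishes at ζ = 1/4, a square-root branch point, modulus 1/4.
The radius of convergence is the smallest modulus among the singular points: 1/4.
The branch term is analytic at 4/3 and contributes nothing to the residue; only the rational part matters.
At the order-1 pole 4/3 set g(ζ) = (ζ - (4/3))*(rational part) = -15*ζ**2/13 - 11*ζ/40 - 35/19.
Simple pole: residue = g(a) at a = 4/3, which is -31567/7410.
List the singular points by increasing real part (a conjugate pair: the negative imaginary part first).

Radius of convergence at 0: 1/4.
At 1/4: an algebraic (square-root) branch point.
At 4/3: a pole of order 1; residue -31567/7410.


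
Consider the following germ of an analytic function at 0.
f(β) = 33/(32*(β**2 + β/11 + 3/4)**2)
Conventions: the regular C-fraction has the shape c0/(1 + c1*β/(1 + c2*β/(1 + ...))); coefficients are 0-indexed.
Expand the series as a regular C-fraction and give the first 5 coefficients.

The regular C-fraction coefficients are [11/6, 8/33, -365/33, 131773/12045, 2851002/48097145].

Taylor coefficients (expand at 0): a_0 = 11/6, a_1 = -4/9, a_2 = -476/99, a_3 = 17296/9801, a_4 = 3023704/323433.
c0 = a_0 = 11/6. Peel one level at a time: if S = 1 + c*β/S' with S'(0) = 1, then c is the β-coefficient of S and S' = c*β/(S - 1).
S_1 = c0/f = 1 + (8/33)*β + (2920/1089)*β^2 + ...; c1 = 8/33.
S_2 = c1*β/(S_1 - 1) = 1 + (-365/33)*β + (131773/1089)*β^2 + ...; c2 = -365/33.
S_3 = c2*β/(S_2 - 1) = 1 + (131773/12045)*β + (-86394/133225)*β^2 + ...; c3 = 131773/12045.
S_4 = c3*β/(S_3 - 1) = 1 + (2851002/48097145)*β + ...; c4 = 2851002/48097145.


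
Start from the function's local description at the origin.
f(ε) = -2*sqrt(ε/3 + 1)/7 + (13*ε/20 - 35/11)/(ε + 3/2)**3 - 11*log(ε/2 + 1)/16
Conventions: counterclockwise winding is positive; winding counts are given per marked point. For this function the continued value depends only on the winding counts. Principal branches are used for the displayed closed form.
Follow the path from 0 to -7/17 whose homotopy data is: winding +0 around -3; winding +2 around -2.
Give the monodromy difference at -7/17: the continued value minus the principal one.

Continued minus principal equals -(11/4)*pi*i.

The rational part is single-valued and drops out of the difference; each branch term changes only by its own monodromy.
(-11/16)*log(1 - ε/(-2)): each positive loop around -2 adds 2*pi*i to the log, so winding +2 contributes (-11/16)*(2)*2*pi*i = -(11/4)*pi*i.
(-2/7)*sqrt(1 - ε/(-3)): winding +0 is even, the square root returns to the same sheet, contribution 0.
Summing the contributions at ε = -7/17 gives -(11/4)*pi*i.


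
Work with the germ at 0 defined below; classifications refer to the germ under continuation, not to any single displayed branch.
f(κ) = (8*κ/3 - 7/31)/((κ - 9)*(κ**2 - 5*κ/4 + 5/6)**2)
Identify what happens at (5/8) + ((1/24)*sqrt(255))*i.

The denominator factor κ**2 - 5*κ/4 + 5/6 vanishes at (5/8) + ((1/24)*sqrt(255))*i and appears to the power 2; the numerator there equals (134/93) + ((1/9)*sqrt(255))*i, nonzero, and no other factor vanishes.
Hence a pole whose order is the multiplicity, 2.

The point is a pole of order 2.


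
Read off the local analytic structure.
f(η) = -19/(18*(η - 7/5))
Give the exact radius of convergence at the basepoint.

The radius of convergence is 7/5.

Denominator factor (η - 7/5): pole of order 1 at 7/5, modulus 7/5.
The radius of convergence is the smallest modulus among the singular points: 7/5.


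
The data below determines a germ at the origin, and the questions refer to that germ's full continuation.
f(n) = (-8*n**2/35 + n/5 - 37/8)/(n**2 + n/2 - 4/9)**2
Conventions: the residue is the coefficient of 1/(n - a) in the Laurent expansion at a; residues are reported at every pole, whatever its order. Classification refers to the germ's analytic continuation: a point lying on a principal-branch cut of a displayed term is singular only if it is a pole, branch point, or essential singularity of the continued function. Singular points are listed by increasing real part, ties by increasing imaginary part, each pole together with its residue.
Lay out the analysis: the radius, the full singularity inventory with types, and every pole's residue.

Denominator factor (n**2 + n/2 - 4/9)^2: discriminant 73/36, real irrational roots -1/4 + (1/12)*sqrt(73) and -1/4 - (1/12)*sqrt(73); poles of order 2, moduli -1/4 + (1/12)*sqrt(73) and 1/4 + (1/12)*sqrt(73).
The radius of convergence is the smallest modulus among the singular points: -1/4 + (1/12)*sqrt(73).
The factor n**2 + n/2 - 4/9 splits as (n - a)(n - a') with a = -1/4 - (1/12)*sqrt(73), a' = -1/4 + (1/12)*sqrt(73). At the order-2 pole a set g(n) = (n - a)^2*f(n) = [-8*n**2/35 + n/5 - 37/8] / (n - a')^2.
Order-2 pole: residue = g'(a); g'(-1/4 - (1/12)*sqrt(73)) = -(13830/37303)*sqrt(73), so the residue is -(13830/37303)*sqrt(73).
The factor n**2 + n/2 - 4/9 splits as (n - a)(n - a') with a = -1/4 + (1/12)*sqrt(73), a' = -1/4 - (1/12)*sqrt(73). At the order-2 pole a set g(n) = (n - a)^2*f(n) = [-8*n**2/35 + n/5 - 37/8] / (n - a')^2.
Order-2 pole: residue = g'(a); g'(-1/4 + (1/12)*sqrt(73)) = (13830/37303)*sqrt(73), so the residue is (13830/37303)*sqrt(73).
List the singular points by increasing real part (a conjugate pair: the negative imaginary part first).

Radius of convergence at 0: -1/4 + (1/12)*sqrt(73).
At -1/4 - (1/12)*sqrt(73): a pole of order 2; residue -(13830/37303)*sqrt(73).
At -1/4 + (1/12)*sqrt(73): a pole of order 2; residue (13830/37303)*sqrt(73).


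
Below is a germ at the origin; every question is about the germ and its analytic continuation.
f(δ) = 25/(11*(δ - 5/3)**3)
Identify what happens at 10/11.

Denominator factors: δ - 5/3 = -25/33 at δ = 10/11 — none vanishes.
So the germ continues analytically to 10/11.

The point is a regular point.


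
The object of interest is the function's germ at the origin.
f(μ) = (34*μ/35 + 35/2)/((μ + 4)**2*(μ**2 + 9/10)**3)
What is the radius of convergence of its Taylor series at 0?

Denominator factor (μ + 4)^2: pole of order 2 at -4, modulus 4.
Denominator factor (μ**2 + 9/10)^3: discriminant -18/5, complex-conjugate roots ((3/10)*sqrt(10))*i and -((3/10)*sqrt(10))*i; poles of order 3, moduli (3/10)*sqrt(10) and (3/10)*sqrt(10).
The radius of convergence is the smallest modulus among the singular points: (3/10)*sqrt(10).

The radius of convergence is (3/10)*sqrt(10).


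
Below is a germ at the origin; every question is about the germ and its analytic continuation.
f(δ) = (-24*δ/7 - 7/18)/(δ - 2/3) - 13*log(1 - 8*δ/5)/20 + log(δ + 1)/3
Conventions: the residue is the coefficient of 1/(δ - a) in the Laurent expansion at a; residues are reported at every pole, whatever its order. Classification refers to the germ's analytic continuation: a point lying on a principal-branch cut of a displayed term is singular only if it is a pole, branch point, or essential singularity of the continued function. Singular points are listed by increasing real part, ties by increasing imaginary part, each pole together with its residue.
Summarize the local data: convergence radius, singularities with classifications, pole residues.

Radius of convergence at 0: 5/8.
At -1: a logarithmic branch point.
At 5/8: a logarithmic branch point.
At 2/3: a pole of order 1; residue -337/126.

Denominator factor (δ - 2/3): pole of order 1 at 2/3, modulus 2/3.
Branch term (1/3)*log(1 - δ/(-1)): its argument vanishes at δ = -1, a logarithmic branch point, modulus 1.
Branch term (-13/20)*log(1 - δ/(5/8)): its argument vanishes at δ = 5/8, a logarithmic branch point, modulus 5/8.
The radius of convergence is the smallest modulus among the singular points: 5/8.
The branch terms are analytic at 2/3 and contribute nothing to the residue; only the rational part matters.
At the order-1 pole 2/3 set g(δ) = (δ - (2/3))*(rational part) = -24*δ/7 - 7/18.
Simple pole: residue = g(a) at a = 2/3, which is -337/126.
List the singular points by increasing real part (a conjugate pair: the negative imaginary part first).


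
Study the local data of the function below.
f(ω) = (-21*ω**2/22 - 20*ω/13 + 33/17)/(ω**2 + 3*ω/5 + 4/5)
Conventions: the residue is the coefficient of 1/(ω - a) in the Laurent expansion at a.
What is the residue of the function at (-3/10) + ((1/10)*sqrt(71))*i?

The residue is (-1381/2860) - ((727971/3452020)*sqrt(71))*i.

The factor ω**2 + 3*ω/5 + 4/5 splits as (ω - a)(ω - a') with a = (-3/10) + ((1/10)*sqrt(71))*i, a' = (-3/10) - ((1/10)*sqrt(71))*i. At the order-1 pole a set g(ω) = (ω - a)*f(ω) = [-21*ω**2/22 - 20*ω/13 + 33/17] / (ω - a').
Simple pole: residue = g(a) at a = (-3/10) + ((1/10)*sqrt(71))*i, which is (-1381/2860) - ((727971/3452020)*sqrt(71))*i.


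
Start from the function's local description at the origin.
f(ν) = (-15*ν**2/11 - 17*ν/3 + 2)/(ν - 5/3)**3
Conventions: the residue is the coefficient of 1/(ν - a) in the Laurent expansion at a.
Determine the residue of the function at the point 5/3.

At the order-3 pole 5/3 set g(ν) = (ν - (5/3))^3*f(ν) = -15*ν**2/11 - 17*ν/3 + 2.
Order-3 pole: residue = g''(a)/2; g''(5/3) = -30/11, so the residue is -15/11.

The residue is -15/11.


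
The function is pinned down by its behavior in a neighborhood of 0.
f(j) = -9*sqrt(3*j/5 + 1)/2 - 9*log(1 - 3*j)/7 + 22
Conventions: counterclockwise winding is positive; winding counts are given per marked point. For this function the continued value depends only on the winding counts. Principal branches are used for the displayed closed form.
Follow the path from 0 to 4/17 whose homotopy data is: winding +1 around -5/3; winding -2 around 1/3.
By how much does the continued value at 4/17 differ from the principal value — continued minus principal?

The rational part is single-valued and drops out of the difference; each branch term changes only by its own monodromy.
(-9/2)*sqrt(1 - j/(-5/3)): winding +1 is odd, the square root flips sign, contributing -2*(-9/2)*sqrt(1 - (4/17)/(-5/3)) = -2*(-9/2)*sqrt(97/85) = (9/85)*sqrt(8245).
(-9/7)*log(1 - j/(1/3)): each positive loop around 1/3 adds 2*pi*i to the log, so winding -2 contributes (-9/7)*(-2)*2*pi*i = (36/7)*pi*i.
Summing the contributions at j = 4/17 gives ((9/85)*sqrt(8245)) + ((36/7)*pi)*i.

Continued minus principal equals ((9/85)*sqrt(8245)) + ((36/7)*pi)*i.


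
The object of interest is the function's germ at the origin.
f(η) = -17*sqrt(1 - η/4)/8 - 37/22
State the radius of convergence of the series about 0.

Branch term (-17/8)*sqrt(1 - η/(4)): its argument vanishes at η = 4, a square-root branch point, modulus 4.
The radius of convergence is the smallest modulus among the singular points: 4.

The radius of convergence is 4.


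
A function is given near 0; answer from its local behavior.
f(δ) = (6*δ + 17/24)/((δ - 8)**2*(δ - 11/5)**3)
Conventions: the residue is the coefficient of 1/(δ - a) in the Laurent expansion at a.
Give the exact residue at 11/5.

The residue is 556625/5658248.

At the order-3 pole 11/5 set g(δ) = (δ - (11/5))^3*f(δ) = (6*δ + 17/24)/(δ - 8)**2.
Order-3 pole: residue = g''(a)/2; g''(11/5) = 556625/2829124, so the residue is 556625/5658248.


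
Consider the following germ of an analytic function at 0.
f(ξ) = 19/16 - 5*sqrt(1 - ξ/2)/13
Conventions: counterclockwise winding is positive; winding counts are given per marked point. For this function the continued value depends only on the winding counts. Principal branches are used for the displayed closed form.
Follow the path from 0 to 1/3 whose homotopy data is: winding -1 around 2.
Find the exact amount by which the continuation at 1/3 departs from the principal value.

The rational part is single-valued and drops out of the difference; each branch term changes only by its own monodromy.
(-5/13)*sqrt(1 - ξ/(2)): winding -1 is odd, the square root flips sign, contributing -2*(-5/13)*sqrt(1 - (1/3)/(2)) = -2*(-5/13)*sqrt(5/6) = (5/39)*sqrt(30).
Summing the contributions at ξ = 1/3 gives (5/39)*sqrt(30).

Continued minus principal equals (5/39)*sqrt(30).


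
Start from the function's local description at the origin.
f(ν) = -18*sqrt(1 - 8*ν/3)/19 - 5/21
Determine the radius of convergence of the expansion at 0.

The radius of convergence is 3/8.

Branch term (-18/19)*sqrt(1 - ν/(3/8)): its argument vanishes at ν = 3/8, a square-root branch point, modulus 3/8.
The radius of convergence is the smallest modulus among the singular points: 3/8.


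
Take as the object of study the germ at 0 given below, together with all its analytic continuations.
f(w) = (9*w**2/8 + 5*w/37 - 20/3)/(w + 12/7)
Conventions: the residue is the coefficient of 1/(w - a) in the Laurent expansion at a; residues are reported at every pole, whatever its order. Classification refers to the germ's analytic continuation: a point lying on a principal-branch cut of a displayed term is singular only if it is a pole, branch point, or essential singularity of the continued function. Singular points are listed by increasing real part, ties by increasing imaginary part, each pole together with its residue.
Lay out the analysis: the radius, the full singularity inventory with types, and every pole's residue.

Radius of convergence at 0: 12/7.
At -12/7: a pole of order 1; residue -19538/5439.

Denominator factor (w + 12/7): pole of order 1 at -12/7, modulus 12/7.
The radius of convergence is the smallest modulus among the singular points: 12/7.
At the order-1 pole -12/7 set g(w) = (w - (-12/7))*f(w) = 9*w**2/8 + 5*w/37 - 20/3.
Simple pole: residue = g(a) at a = -12/7, which is -19538/5439.


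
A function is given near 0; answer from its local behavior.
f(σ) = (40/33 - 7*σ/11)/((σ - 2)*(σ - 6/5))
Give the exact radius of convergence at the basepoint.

The radius of convergence is 6/5.

Denominator factor (σ - 6/5): pole of order 1 at 6/5, modulus 6/5.
Denominator factor (σ - 2): pole of order 1 at 2, modulus 2.
The radius of convergence is the smallest modulus among the singular points: 6/5.


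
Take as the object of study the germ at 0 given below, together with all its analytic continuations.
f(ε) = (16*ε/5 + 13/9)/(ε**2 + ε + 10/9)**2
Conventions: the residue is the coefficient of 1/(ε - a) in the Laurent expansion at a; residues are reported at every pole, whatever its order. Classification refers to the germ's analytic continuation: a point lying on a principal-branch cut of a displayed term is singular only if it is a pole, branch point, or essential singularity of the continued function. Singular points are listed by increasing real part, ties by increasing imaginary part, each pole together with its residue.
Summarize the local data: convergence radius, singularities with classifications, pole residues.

Radius of convergence at 0: (1/3)*sqrt(10).
At (-1/2) - ((1/6)*sqrt(31))*i: a pole of order 2; residue -((42/4805)*sqrt(31))*i.
At (-1/2) + ((1/6)*sqrt(31))*i: a pole of order 2; residue ((42/4805)*sqrt(31))*i.

Denominator factor (ε**2 + ε + 10/9)^2: discriminant -31/9, complex-conjugate roots (-1/2) + ((1/6)*sqrt(31))*i and (-1/2) - ((1/6)*sqrt(31))*i; poles of order 2, moduli (1/3)*sqrt(10) and (1/3)*sqrt(10).
The radius of convergence is the smallest modulus among the singular points: (1/3)*sqrt(10).
The factor ε**2 + ε + 10/9 splits as (ε - a)(ε - a') with a = (-1/2) - ((1/6)*sqrt(31))*i, a' = (-1/2) + ((1/6)*sqrt(31))*i. At the order-2 pole a set g(ε) = (ε - a)^2*f(ε) = [16*ε/5 + 13/9] / (ε - a')^2.
Order-2 pole: residue = g'(a); g'((-1/2) - ((1/6)*sqrt(31))*i) = -((42/4805)*sqrt(31))*i, so the residue is -((42/4805)*sqrt(31))*i.
The factor ε**2 + ε + 10/9 splits as (ε - a)(ε - a') with a = (-1/2) + ((1/6)*sqrt(31))*i, a' = (-1/2) - ((1/6)*sqrt(31))*i. At the order-2 pole a set g(ε) = (ε - a)^2*f(ε) = [16*ε/5 + 13/9] / (ε - a')^2.
Order-2 pole: residue = g'(a); g'((-1/2) + ((1/6)*sqrt(31))*i) = ((42/4805)*sqrt(31))*i, so the residue is ((42/4805)*sqrt(31))*i.
List the singular points by increasing real part (a conjugate pair: the negative imaginary part first).


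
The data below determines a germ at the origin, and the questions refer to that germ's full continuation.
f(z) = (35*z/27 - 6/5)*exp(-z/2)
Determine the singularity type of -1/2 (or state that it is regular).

There is no denominator, hence no pole anywhere.
The factor exp(-z/2) is entire.
So the germ continues analytically to -1/2.

The point is a regular point.


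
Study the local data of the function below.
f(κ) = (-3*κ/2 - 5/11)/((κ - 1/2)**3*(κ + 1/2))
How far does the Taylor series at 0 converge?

Denominator factor (κ - 1/2)^3: pole of order 3 at 1/2, modulus 1/2.
Denominator factor (κ + 1/2): pole of order 1 at -1/2, modulus 1/2.
The radius of convergence is the smallest modulus among the singular points: 1/2.

The radius of convergence is 1/2.


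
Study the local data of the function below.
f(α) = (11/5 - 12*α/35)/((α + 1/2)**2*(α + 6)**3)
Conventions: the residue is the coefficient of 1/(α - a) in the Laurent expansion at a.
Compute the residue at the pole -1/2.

At the order-2 pole -1/2 set g(α) = (α - (-1/2))^2*f(α) = (11/5 - 12*α/35)/(α + 6)**3.
Order-2 pole: residue = g'(a); g'(-1/2) = -144/14641, so the residue is -144/14641.

The residue is -144/14641.


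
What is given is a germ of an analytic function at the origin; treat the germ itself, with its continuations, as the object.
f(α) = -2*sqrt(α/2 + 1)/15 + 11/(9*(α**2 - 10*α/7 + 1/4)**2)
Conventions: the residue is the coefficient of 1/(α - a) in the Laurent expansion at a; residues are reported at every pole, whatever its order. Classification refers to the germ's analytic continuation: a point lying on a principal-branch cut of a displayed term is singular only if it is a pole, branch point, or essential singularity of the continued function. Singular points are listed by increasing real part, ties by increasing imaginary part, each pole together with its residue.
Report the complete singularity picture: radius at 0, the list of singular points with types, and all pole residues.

Radius of convergence at 0: 5/7 - (1/14)*sqrt(51).
At -2: an algebraic (square-root) branch point.
At 5/7 - (1/14)*sqrt(51): a pole of order 2; residue (7546/23409)*sqrt(51).
At 5/7 + (1/14)*sqrt(51): a pole of order 2; residue -(7546/23409)*sqrt(51).

Denominator factor (α**2 - 10*α/7 + 1/4)^2: discriminant 51/49, real irrational roots 5/7 + (1/14)*sqrt(51) and 5/7 - (1/14)*sqrt(51); poles of order 2, moduli 5/7 + (1/14)*sqrt(51) and 5/7 - (1/14)*sqrt(51).
Branch term (-2/15)*sqrt(1 - α/(-2)): its argument vanishes at α = -2, a square-root branch point, modulus 2.
The radius of convergence is the smallest modulus among the singular points: 5/7 - (1/14)*sqrt(51).
The branch term is analytic at 5/7 - (1/14)*sqrt(51) and contributes nothing to the residue; only the rational part matters.
The factor α**2 - 10*α/7 + 1/4 splits as (α - a)(α - a') with a = 5/7 - (1/14)*sqrt(51), a' = 5/7 + (1/14)*sqrt(51). At the order-2 pole a set g(α) = (α - a)^2*(rational part) = [11/9] / (α - a')^2.
Order-2 pole: residue = g'(a); g'(5/7 - (1/14)*sqrt(51)) = (7546/23409)*sqrt(51), so the residue is (7546/23409)*sqrt(51).
The branch term is analytic at 5/7 + (1/14)*sqrt(51) and contributes nothing to the residue; only the rational part matters.
The factor α**2 - 10*α/7 + 1/4 splits as (α - a)(α - a') with a = 5/7 + (1/14)*sqrt(51), a' = 5/7 - (1/14)*sqrt(51). At the order-2 pole a set g(α) = (α - a)^2*(rational part) = [11/9] / (α - a')^2.
Order-2 pole: residue = g'(a); g'(5/7 + (1/14)*sqrt(51)) = -(7546/23409)*sqrt(51), so the residue is -(7546/23409)*sqrt(51).
List the singular points by increasing real part (a conjugate pair: the negative imaginary part first).


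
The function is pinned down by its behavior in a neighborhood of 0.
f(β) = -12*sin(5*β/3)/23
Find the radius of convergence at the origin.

The radius of convergence is infinite.

The factor sin(5*β/3) is entire and contributes no finite singular point.
The polynomial part has no poles.
No finite singular points: the Taylor series at 0 converges everywhere.


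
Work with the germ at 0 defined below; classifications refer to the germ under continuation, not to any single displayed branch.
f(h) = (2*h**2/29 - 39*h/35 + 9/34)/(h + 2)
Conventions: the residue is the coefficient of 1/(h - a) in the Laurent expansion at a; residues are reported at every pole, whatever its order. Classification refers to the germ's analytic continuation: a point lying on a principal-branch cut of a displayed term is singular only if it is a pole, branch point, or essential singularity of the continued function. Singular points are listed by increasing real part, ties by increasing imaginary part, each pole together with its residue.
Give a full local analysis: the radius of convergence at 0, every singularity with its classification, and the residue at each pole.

Denominator factor (h + 2): pole of order 1 at -2, modulus 2.
The radius of convergence is the smallest modulus among the singular points: 2.
At the order-1 pole -2 set g(h) = (h - (-2))*f(h) = 2*h**2/29 - 39*h/35 + 9/34.
Simple pole: residue = g(a) at a = -2, which is 95563/34510.

Radius of convergence at 0: 2.
At -2: a pole of order 1; residue 95563/34510.


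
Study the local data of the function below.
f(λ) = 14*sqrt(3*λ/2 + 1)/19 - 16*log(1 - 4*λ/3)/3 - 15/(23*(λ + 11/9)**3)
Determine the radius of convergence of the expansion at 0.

The radius of convergence is 2/3.

Denominator factor (λ + 11/9)^3: pole of order 3 at -11/9, modulus 11/9.
Branch term (14/19)*sqrt(1 - λ/(-2/3)): its argument vanishes at λ = -2/3, a square-root branch point, modulus 2/3.
Branch term (-16/3)*log(1 - λ/(3/4)): its argument vanishes at λ = 3/4, a logarithmic branch point, modulus 3/4.
The radius of convergence is the smallest modulus among the singular points: 2/3.


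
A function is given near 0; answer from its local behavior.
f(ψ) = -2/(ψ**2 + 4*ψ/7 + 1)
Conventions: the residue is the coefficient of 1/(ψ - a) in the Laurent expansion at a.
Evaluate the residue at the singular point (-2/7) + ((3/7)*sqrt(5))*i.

The factor ψ**2 + 4*ψ/7 + 1 splits as (ψ - a)(ψ - a') with a = (-2/7) + ((3/7)*sqrt(5))*i, a' = (-2/7) - ((3/7)*sqrt(5))*i. At the order-1 pole a set g(ψ) = (ψ - a)*f(ψ) = [-2] / (ψ - a').
Simple pole: residue = g(a) at a = (-2/7) + ((3/7)*sqrt(5))*i, which is ((7/15)*sqrt(5))*i.

The residue is ((7/15)*sqrt(5))*i.


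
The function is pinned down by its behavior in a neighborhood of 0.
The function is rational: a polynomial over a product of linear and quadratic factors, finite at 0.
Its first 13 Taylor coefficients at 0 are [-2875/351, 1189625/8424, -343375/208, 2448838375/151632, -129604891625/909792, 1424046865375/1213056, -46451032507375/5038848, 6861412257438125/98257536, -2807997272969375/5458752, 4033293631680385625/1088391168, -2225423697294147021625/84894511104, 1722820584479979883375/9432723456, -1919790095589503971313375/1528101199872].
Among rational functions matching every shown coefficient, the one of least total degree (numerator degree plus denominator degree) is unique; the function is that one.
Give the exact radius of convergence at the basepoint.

The radius of convergence is -4/5 + (1/10)*sqrt(94).

No rational of total degree below 11 reproduces all 13 coefficients; solving the [2/9] Pade equations on them gives f(ν) = (-2*ν**2/13 + 11*ν/24 + 23/13)/((ν + 2)**3*(ν**2 - 8*ν/5 - 3/10)**3), whose expansion matches every shown term.
Denominator factor (ν + 2)^3: pole of order 3 at -2, modulus 2.
Denominator factor (ν**2 - 8*ν/5 - 3/10)^3: discriminant 94/25, real irrational roots 4/5 + (1/10)*sqrt(94) and 4/5 - (1/10)*sqrt(94); poles of order 3, moduli 4/5 + (1/10)*sqrt(94) and -4/5 + (1/10)*sqrt(94).
The radius of convergence is the smallest modulus among the singular points: -4/5 + (1/10)*sqrt(94).


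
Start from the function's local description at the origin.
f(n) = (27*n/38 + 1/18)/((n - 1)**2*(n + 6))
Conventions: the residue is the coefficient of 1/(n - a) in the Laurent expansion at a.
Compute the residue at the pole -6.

The residue is -1439/16758.

At the order-1 pole -6 set g(n) = (n - (-6))*f(n) = (27*n/38 + 1/18)/(n - 1)**2.
Simple pole: residue = g(a) at a = -6, which is -1439/16758.


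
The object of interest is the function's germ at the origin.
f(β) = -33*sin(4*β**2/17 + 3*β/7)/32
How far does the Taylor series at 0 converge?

The factor -sin(4*β**2/17 + 3*β/7) is entire and contributes no finite singular point.
The polynomial part has no poles.
No finite singular points: the Taylor series at 0 converges everywhere.

The radius of convergence is infinite.


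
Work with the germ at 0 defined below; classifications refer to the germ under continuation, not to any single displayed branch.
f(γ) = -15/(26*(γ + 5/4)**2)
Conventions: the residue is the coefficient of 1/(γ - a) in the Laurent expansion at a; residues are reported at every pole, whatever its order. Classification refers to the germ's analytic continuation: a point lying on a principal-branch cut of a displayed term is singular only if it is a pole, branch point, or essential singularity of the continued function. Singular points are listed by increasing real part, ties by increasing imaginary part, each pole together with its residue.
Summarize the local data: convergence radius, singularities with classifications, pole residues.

Radius of convergence at 0: 5/4.
At -5/4: a pole of order 2; residue 0.

Denominator factor (γ + 5/4)^2: pole of order 2 at -5/4, modulus 5/4.
The radius of convergence is the smallest modulus among the singular points: 5/4.
At the order-2 pole -5/4 set g(γ) = (γ - (-5/4))^2*f(γ) = -15/26.
Order-2 pole: residue = g'(a); g'(-5/4) = 0, so the residue is 0.
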